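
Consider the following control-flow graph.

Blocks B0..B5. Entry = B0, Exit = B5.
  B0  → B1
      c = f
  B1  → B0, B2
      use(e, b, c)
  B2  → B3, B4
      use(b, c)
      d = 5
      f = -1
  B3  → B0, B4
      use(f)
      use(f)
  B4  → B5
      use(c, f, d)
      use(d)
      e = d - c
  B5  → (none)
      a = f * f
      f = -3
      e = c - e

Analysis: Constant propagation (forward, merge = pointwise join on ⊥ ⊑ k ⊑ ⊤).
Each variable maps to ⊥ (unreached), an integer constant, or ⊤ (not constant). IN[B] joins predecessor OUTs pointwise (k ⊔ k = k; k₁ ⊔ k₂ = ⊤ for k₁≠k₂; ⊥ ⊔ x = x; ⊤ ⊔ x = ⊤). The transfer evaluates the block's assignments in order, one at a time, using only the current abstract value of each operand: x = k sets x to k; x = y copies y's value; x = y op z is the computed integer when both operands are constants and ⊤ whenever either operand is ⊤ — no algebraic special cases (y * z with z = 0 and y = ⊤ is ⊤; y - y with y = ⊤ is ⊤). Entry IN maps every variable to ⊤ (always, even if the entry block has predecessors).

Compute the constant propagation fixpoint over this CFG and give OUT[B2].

Answer: {a: ⊤, b: ⊤, c: ⊤, d: 5, e: ⊤, f: -1}

Working:
Converged values:
  B0: | IN=(all ⊤) | OUT=(all ⊤)
  B1: | IN=(all ⊤) | OUT=(all ⊤)
  B2: | IN=(all ⊤) | OUT={d:5, f:-1; rest ⊤}
  B3: | IN={d:5, f:-1; rest ⊤} | OUT={d:5, f:-1; rest ⊤}
  B4: | IN={d:5, f:-1; rest ⊤} | OUT={d:5, f:-1; rest ⊤}
  B5: | IN={d:5, f:-1; rest ⊤} | OUT={a:1, d:5, f:-3; rest ⊤}

Merge at B2: IN[B2] = OUT[B1] = {a: ⊤, b: ⊤, c: ⊤, d: ⊤, e: ⊤, f: ⊤}
Applying B2's transfer function to that IN value gives OUT[B2] (row B2 above).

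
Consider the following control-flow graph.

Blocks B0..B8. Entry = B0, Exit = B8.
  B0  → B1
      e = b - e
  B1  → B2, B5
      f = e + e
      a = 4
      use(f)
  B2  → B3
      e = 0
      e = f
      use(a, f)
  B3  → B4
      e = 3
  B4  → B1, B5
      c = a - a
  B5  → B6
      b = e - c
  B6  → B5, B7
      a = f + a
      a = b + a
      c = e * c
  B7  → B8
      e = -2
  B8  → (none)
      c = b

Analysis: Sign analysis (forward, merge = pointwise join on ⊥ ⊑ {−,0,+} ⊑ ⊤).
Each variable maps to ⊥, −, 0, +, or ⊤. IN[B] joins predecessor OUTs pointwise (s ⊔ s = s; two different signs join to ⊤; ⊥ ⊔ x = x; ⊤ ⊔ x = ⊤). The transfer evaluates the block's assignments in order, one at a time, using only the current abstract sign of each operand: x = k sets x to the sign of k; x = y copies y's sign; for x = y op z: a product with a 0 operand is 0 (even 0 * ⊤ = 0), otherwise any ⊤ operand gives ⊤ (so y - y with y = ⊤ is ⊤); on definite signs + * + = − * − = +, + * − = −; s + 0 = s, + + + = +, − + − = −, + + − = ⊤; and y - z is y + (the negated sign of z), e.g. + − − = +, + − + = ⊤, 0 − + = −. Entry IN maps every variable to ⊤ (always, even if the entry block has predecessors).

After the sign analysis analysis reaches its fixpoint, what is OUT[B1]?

Fixpoint table:
  B0:  IN=(all ⊤)  OUT=(all ⊤)
  B1:  IN=(all ⊤)  OUT={a:+; rest ⊤}
  B2:  IN={a:+; rest ⊤}  OUT={a:+; rest ⊤}
  B3:  IN={a:+; rest ⊤}  OUT={a:+, e:+; rest ⊤}
  B4:  IN={a:+, e:+; rest ⊤}  OUT={a:+, e:+; rest ⊤}
  B5:  IN=(all ⊤)  OUT=(all ⊤)
  B6:  IN=(all ⊤)  OUT=(all ⊤)
  B7:  IN=(all ⊤)  OUT={e:-; rest ⊤}
  B8:  IN={e:-; rest ⊤}  OUT={e:-; rest ⊤}

Merge at B1: IN[B1] = OUT[B0] ⊔ OUT[B4] = {a: ⊤, b: ⊤, c: ⊤, d: ⊤, e: ⊤, f: ⊤}
Applying B1's transfer function to that IN value gives OUT[B1] (row B1 above).

Answer: {a: +, b: ⊤, c: ⊤, d: ⊤, e: ⊤, f: ⊤}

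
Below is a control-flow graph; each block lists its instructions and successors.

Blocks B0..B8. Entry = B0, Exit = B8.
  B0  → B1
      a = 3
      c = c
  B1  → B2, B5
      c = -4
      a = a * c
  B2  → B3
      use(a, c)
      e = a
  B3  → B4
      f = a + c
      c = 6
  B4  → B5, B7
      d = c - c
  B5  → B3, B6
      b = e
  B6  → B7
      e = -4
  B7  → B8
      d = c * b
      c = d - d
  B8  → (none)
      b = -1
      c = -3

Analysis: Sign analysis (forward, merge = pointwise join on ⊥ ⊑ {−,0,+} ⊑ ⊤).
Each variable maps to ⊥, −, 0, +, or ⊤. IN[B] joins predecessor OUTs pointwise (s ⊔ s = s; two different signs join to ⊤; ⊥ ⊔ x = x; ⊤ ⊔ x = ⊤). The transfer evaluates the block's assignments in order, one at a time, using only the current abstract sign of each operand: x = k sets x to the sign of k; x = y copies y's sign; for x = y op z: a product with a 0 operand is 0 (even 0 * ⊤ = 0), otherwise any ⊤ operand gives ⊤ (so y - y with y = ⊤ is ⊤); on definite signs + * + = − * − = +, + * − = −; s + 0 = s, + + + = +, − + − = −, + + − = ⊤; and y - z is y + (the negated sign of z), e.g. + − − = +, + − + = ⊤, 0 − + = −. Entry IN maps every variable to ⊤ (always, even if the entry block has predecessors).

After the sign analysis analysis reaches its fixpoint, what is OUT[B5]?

Fixpoint table:
  B0: | IN=(all ⊤) | OUT={a:+; rest ⊤}
  B1: | IN={a:+; rest ⊤} | OUT={a:-, c:-; rest ⊤}
  B2: | IN={a:-, c:-; rest ⊤} | OUT={a:-, c:-, e:-; rest ⊤}
  B3: | IN={a:-; rest ⊤} | OUT={a:-, c:+; rest ⊤}
  B4: | IN={a:-, c:+; rest ⊤} | OUT={a:-, c:+; rest ⊤}
  B5: | IN={a:-; rest ⊤} | OUT={a:-; rest ⊤}
  B6: | IN={a:-; rest ⊤} | OUT={a:-, e:-; rest ⊤}
  B7: | IN={a:-; rest ⊤} | OUT={a:-; rest ⊤}
  B8: | IN={a:-; rest ⊤} | OUT={a:-, b:-, c:-; rest ⊤}

Merge at B5: IN[B5] = OUT[B1] ⊔ OUT[B4] = {a: -, b: ⊤, c: ⊤, d: ⊤, e: ⊤, f: ⊤}
Applying B5's transfer function to that IN value gives OUT[B5] (row B5 above).

Answer: {a: -, b: ⊤, c: ⊤, d: ⊤, e: ⊤, f: ⊤}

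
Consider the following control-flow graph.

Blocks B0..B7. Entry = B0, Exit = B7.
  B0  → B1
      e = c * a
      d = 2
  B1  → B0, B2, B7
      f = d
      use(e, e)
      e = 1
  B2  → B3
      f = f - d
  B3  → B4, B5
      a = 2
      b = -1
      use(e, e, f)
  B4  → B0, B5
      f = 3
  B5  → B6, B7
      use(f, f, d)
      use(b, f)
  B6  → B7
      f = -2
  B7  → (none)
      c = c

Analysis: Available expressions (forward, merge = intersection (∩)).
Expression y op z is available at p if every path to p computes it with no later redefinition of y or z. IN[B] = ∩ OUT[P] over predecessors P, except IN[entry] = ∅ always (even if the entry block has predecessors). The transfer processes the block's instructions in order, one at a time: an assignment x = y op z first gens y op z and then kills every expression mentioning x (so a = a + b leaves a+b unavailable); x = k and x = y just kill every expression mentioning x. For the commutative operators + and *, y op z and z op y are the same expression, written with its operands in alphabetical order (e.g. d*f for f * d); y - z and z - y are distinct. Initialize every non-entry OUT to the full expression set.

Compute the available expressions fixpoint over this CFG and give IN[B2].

Fixpoint table:
  B0:  IN={}  OUT={a*c}
  B1:  IN={a*c}  OUT={a*c}
  B2:  IN={a*c}  OUT={a*c}
  B3:  IN={a*c}  OUT={}
  B4:  IN={}  OUT={}
  B5:  IN={}  OUT={}
  B6:  IN={}  OUT={}
  B7:  IN={}  OUT={}

Merge at B2: IN[B2] = OUT[B1] = {a*c}

Answer: {a*c}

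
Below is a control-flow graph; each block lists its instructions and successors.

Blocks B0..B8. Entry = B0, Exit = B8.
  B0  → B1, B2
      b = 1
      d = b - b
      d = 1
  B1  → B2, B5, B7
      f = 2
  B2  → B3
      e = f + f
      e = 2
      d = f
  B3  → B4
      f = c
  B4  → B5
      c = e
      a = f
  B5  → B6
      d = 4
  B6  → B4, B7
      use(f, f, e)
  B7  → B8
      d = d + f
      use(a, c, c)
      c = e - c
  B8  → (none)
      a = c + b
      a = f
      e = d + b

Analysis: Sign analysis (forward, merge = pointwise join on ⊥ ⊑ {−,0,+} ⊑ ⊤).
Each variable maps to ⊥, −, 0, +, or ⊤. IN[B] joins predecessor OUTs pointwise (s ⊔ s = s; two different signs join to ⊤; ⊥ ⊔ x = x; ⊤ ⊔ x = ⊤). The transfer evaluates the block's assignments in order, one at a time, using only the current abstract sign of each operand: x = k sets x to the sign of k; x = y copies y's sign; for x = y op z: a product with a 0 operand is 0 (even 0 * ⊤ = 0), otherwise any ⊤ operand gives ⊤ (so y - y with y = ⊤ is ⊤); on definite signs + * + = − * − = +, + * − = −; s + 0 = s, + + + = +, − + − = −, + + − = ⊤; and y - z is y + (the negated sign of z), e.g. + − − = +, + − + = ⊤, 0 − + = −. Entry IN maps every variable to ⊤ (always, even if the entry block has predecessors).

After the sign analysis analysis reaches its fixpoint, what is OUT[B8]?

Converged values:
  B0:   IN=(all ⊤)   OUT={b:+, d:+; rest ⊤}
  B1:   IN={b:+, d:+; rest ⊤}   OUT={b:+, d:+, f:+; rest ⊤}
  B2:   IN={b:+, d:+; rest ⊤}   OUT={b:+, e:+; rest ⊤}
  B3:   IN={b:+, e:+; rest ⊤}   OUT={b:+, e:+; rest ⊤}
  B4:   IN={b:+; rest ⊤}   OUT={b:+; rest ⊤}
  B5:   IN={b:+; rest ⊤}   OUT={b:+, d:+; rest ⊤}
  B6:   IN={b:+, d:+; rest ⊤}   OUT={b:+, d:+; rest ⊤}
  B7:   IN={b:+, d:+; rest ⊤}   OUT={b:+; rest ⊤}
  B8:   IN={b:+; rest ⊤}   OUT={b:+; rest ⊤}

Merge at B8: IN[B8] = OUT[B7] = {a: ⊤, b: +, c: ⊤, d: ⊤, e: ⊤, f: ⊤}
Applying B8's transfer function to that IN value gives OUT[B8] (row B8 above).

Answer: {a: ⊤, b: +, c: ⊤, d: ⊤, e: ⊤, f: ⊤}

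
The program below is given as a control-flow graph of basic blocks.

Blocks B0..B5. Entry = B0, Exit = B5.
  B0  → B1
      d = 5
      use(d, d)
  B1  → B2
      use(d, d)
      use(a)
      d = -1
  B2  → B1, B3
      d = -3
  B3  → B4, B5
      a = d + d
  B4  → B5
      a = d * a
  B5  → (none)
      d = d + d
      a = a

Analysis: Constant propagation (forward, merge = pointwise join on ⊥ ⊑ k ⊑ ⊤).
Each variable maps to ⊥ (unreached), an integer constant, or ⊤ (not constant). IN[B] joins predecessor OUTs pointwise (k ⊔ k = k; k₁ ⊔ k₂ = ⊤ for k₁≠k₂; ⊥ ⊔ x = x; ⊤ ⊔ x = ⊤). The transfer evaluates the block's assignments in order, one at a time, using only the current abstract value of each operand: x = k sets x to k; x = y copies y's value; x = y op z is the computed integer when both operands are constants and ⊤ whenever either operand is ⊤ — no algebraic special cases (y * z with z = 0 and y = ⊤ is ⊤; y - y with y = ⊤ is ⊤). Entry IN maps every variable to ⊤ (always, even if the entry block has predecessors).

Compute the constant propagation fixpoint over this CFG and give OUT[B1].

Per-block solution:
  B0:   IN=(all ⊤)   OUT={d:5; rest ⊤}
  B1:   IN=(all ⊤)   OUT={d:-1; rest ⊤}
  B2:   IN={d:-1; rest ⊤}   OUT={d:-3; rest ⊤}
  B3:   IN={d:-3; rest ⊤}   OUT={a:-6, d:-3; rest ⊤}
  B4:   IN={a:-6, d:-3; rest ⊤}   OUT={a:18, d:-3; rest ⊤}
  B5:   IN={d:-3; rest ⊤}   OUT={d:-6; rest ⊤}

Merge at B1: IN[B1] = OUT[B0] ⊔ OUT[B2] = {a: ⊤, b: ⊤, c: ⊤, d: ⊤, e: ⊤, f: ⊤}
Applying B1's transfer function to that IN value gives OUT[B1] (row B1 above).

Answer: {a: ⊤, b: ⊤, c: ⊤, d: -1, e: ⊤, f: ⊤}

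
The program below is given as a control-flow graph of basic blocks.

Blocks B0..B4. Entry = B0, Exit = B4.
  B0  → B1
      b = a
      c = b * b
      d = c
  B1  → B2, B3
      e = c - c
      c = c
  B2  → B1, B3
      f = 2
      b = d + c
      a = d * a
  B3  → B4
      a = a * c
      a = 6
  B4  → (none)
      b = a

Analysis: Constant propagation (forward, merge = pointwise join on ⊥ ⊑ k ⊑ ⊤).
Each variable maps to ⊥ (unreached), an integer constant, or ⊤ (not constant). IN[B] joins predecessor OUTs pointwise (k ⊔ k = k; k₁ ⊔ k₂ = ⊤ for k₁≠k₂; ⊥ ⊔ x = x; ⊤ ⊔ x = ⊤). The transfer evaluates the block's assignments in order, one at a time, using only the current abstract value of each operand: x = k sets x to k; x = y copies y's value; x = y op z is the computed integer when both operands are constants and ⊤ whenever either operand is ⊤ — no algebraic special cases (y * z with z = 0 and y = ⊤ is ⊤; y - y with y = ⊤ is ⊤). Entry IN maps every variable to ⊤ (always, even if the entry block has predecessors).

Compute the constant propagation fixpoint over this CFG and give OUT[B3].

Converged values:
  B0:  IN=(all ⊤)  OUT=(all ⊤)
  B1:  IN=(all ⊤)  OUT=(all ⊤)
  B2:  IN=(all ⊤)  OUT={f:2; rest ⊤}
  B3:  IN=(all ⊤)  OUT={a:6; rest ⊤}
  B4:  IN={a:6; rest ⊤}  OUT={a:6, b:6; rest ⊤}

Merge at B3: IN[B3] = OUT[B1] ⊔ OUT[B2] = {a: ⊤, b: ⊤, c: ⊤, d: ⊤, e: ⊤, f: ⊤}
Applying B3's transfer function to that IN value gives OUT[B3] (row B3 above).

Answer: {a: 6, b: ⊤, c: ⊤, d: ⊤, e: ⊤, f: ⊤}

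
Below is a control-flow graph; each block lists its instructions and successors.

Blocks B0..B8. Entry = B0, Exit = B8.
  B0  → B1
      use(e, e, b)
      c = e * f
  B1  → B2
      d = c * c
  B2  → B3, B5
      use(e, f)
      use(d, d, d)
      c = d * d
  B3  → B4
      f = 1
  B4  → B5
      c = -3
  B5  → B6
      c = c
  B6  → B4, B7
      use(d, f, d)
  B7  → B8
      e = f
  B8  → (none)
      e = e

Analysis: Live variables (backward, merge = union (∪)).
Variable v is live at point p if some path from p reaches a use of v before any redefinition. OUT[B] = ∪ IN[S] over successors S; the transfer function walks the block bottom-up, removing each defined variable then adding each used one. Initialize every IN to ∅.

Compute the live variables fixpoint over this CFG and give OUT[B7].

Per-block solution:
  B0:  IN={b, e, f}  OUT={c, e, f}
  B1:  IN={c, e, f}  OUT={d, e, f}
  B2:  IN={d, e, f}  OUT={c, d, f}
  B3:  IN={d}  OUT={d, f}
  B4:  IN={d, f}  OUT={c, d, f}
  B5:  IN={c, d, f}  OUT={d, f}
  B6:  IN={d, f}  OUT={d, f}
  B7:  IN={f}  OUT={e}
  B8:  IN={e}  OUT={}

Merge at B7: OUT[B7] = IN[B8] = {e}

Answer: {e}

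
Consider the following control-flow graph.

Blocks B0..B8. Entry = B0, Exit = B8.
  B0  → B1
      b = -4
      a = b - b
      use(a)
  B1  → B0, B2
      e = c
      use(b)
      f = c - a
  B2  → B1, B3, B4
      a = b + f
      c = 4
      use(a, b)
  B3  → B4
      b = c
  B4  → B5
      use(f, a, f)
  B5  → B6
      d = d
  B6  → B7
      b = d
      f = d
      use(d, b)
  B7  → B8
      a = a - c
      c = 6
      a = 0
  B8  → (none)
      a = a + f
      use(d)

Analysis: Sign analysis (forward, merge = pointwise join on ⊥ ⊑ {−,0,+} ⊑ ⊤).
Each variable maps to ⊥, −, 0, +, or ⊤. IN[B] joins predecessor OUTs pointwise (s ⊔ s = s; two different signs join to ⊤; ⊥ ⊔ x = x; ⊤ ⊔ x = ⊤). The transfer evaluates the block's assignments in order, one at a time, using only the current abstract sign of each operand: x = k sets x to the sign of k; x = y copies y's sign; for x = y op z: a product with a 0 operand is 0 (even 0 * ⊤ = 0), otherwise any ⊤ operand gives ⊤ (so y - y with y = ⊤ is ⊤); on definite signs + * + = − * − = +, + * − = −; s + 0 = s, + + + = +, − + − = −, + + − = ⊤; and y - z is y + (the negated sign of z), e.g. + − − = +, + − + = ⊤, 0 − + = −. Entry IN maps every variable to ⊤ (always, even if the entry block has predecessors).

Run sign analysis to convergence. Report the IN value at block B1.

Fixpoint table:
  B0:  IN=(all ⊤)  OUT={b:-; rest ⊤}
  B1:  IN={b:-; rest ⊤}  OUT={b:-; rest ⊤}
  B2:  IN={b:-; rest ⊤}  OUT={b:-, c:+; rest ⊤}
  B3:  IN={b:-, c:+; rest ⊤}  OUT={b:+, c:+; rest ⊤}
  B4:  IN={c:+; rest ⊤}  OUT={c:+; rest ⊤}
  B5:  IN={c:+; rest ⊤}  OUT={c:+; rest ⊤}
  B6:  IN={c:+; rest ⊤}  OUT={c:+; rest ⊤}
  B7:  IN={c:+; rest ⊤}  OUT={a:0, c:+; rest ⊤}
  B8:  IN={a:0, c:+; rest ⊤}  OUT={c:+; rest ⊤}

Merge at B1: IN[B1] = OUT[B0] ⊔ OUT[B2] = {a: ⊤, b: -, c: ⊤, d: ⊤, e: ⊤, f: ⊤}

Answer: {a: ⊤, b: -, c: ⊤, d: ⊤, e: ⊤, f: ⊤}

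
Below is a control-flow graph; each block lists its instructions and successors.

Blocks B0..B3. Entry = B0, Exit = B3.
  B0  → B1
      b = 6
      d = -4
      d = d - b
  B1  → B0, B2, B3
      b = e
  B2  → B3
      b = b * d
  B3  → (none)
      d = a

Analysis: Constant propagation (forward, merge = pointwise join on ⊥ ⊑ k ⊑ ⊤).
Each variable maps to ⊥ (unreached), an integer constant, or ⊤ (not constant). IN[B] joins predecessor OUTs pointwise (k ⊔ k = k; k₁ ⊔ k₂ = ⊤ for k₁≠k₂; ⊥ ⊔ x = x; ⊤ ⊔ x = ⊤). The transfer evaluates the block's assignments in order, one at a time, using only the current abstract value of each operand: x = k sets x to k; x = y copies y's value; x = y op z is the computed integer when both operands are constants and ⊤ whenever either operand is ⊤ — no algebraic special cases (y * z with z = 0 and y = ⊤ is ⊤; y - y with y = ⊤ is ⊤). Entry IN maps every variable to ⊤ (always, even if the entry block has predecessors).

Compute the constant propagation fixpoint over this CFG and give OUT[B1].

Converged values:
  B0:  IN=(all ⊤)  OUT={b:6, d:-10; rest ⊤}
  B1:  IN={b:6, d:-10; rest ⊤}  OUT={d:-10; rest ⊤}
  B2:  IN={d:-10; rest ⊤}  OUT={d:-10; rest ⊤}
  B3:  IN={d:-10; rest ⊤}  OUT=(all ⊤)

Merge at B1: IN[B1] = OUT[B0] = {a: ⊤, b: 6, c: ⊤, d: -10, e: ⊤, f: ⊤}
Applying B1's transfer function to that IN value gives OUT[B1] (row B1 above).

Answer: {a: ⊤, b: ⊤, c: ⊤, d: -10, e: ⊤, f: ⊤}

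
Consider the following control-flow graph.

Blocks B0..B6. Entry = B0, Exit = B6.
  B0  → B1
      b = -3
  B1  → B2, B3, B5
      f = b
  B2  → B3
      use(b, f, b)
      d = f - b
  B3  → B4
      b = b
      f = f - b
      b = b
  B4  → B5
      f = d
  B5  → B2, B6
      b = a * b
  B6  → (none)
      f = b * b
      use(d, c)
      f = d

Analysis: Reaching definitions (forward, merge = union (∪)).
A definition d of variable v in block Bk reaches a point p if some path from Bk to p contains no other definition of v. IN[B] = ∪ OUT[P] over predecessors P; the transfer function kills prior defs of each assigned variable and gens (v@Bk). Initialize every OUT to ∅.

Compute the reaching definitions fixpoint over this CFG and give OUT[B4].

Answer: {b@B3, d@B2, f@B4}

Working:
Per-block solution:
  B0: | IN={} | OUT={b@B0}
  B1: | IN={b@B0} | OUT={b@B0, f@B1}
  B2: | IN={b@B0, b@B5, d@B2, f@B1, f@B4} | OUT={b@B0, b@B5, d@B2, f@B1, f@B4}
  B3: | IN={b@B0, b@B5, d@B2, f@B1, f@B4} | OUT={b@B3, d@B2, f@B3}
  B4: | IN={b@B3, d@B2, f@B3} | OUT={b@B3, d@B2, f@B4}
  B5: | IN={b@B0, b@B3, d@B2, f@B1, f@B4} | OUT={b@B5, d@B2, f@B1, f@B4}
  B6: | IN={b@B5, d@B2, f@B1, f@B4} | OUT={b@B5, d@B2, f@B6}

Merge at B4: IN[B4] = OUT[B3] = {b@B3, d@B2, f@B3}
Applying B4's transfer function to that IN value gives OUT[B4] (row B4 above).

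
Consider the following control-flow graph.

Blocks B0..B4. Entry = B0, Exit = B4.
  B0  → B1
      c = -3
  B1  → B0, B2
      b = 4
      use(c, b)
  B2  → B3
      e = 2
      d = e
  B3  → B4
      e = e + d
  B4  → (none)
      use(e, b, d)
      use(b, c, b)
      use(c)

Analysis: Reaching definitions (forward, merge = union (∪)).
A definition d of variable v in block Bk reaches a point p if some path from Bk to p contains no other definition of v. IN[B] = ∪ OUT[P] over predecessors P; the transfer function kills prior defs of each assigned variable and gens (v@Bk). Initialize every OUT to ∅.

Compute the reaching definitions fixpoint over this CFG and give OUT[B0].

Fixpoint table:
  B0:  IN={b@B1, c@B0}  OUT={b@B1, c@B0}
  B1:  IN={b@B1, c@B0}  OUT={b@B1, c@B0}
  B2:  IN={b@B1, c@B0}  OUT={b@B1, c@B0, d@B2, e@B2}
  B3:  IN={b@B1, c@B0, d@B2, e@B2}  OUT={b@B1, c@B0, d@B2, e@B3}
  B4:  IN={b@B1, c@B0, d@B2, e@B3}  OUT={b@B1, c@B0, d@B2, e@B3}

Merge at B0 (entry node, so the boundary value {} is joined with the incoming edge(s)): IN[B0] = {} ⊔ OUT[B1] = {b@B1, c@B0}
Applying B0's transfer function to that IN value gives OUT[B0] (row B0 above).

Answer: {b@B1, c@B0}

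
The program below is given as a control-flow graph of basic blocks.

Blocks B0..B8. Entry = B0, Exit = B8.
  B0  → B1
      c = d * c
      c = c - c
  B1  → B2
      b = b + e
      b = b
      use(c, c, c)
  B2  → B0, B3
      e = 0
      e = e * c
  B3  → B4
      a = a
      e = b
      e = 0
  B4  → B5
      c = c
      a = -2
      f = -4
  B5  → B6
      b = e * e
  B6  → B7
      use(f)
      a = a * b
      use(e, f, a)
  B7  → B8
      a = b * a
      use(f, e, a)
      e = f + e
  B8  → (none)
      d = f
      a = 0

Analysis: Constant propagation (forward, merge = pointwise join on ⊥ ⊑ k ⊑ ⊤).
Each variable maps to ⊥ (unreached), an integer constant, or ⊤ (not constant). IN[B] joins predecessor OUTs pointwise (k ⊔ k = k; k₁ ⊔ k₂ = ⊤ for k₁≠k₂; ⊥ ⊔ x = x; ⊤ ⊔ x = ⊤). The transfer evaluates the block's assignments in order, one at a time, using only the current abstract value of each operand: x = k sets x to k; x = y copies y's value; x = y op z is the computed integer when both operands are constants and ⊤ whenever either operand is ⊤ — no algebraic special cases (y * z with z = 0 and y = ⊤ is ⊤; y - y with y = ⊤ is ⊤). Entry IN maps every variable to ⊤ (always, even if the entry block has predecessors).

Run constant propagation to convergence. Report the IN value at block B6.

Answer: {a: -2, b: 0, c: ⊤, d: ⊤, e: 0, f: -4}

Trace:
Converged values:
  B0:  IN=(all ⊤)  OUT=(all ⊤)
  B1:  IN=(all ⊤)  OUT=(all ⊤)
  B2:  IN=(all ⊤)  OUT=(all ⊤)
  B3:  IN=(all ⊤)  OUT={e:0; rest ⊤}
  B4:  IN={e:0; rest ⊤}  OUT={a:-2, e:0, f:-4; rest ⊤}
  B5:  IN={a:-2, e:0, f:-4; rest ⊤}  OUT={a:-2, b:0, e:0, f:-4; rest ⊤}
  B6:  IN={a:-2, b:0, e:0, f:-4; rest ⊤}  OUT={a:0, b:0, e:0, f:-4; rest ⊤}
  B7:  IN={a:0, b:0, e:0, f:-4; rest ⊤}  OUT={a:0, b:0, e:-4, f:-4; rest ⊤}
  B8:  IN={a:0, b:0, e:-4, f:-4; rest ⊤}  OUT={a:0, b:0, d:-4, e:-4, f:-4; rest ⊤}

Merge at B6: IN[B6] = OUT[B5] = {a: -2, b: 0, c: ⊤, d: ⊤, e: 0, f: -4}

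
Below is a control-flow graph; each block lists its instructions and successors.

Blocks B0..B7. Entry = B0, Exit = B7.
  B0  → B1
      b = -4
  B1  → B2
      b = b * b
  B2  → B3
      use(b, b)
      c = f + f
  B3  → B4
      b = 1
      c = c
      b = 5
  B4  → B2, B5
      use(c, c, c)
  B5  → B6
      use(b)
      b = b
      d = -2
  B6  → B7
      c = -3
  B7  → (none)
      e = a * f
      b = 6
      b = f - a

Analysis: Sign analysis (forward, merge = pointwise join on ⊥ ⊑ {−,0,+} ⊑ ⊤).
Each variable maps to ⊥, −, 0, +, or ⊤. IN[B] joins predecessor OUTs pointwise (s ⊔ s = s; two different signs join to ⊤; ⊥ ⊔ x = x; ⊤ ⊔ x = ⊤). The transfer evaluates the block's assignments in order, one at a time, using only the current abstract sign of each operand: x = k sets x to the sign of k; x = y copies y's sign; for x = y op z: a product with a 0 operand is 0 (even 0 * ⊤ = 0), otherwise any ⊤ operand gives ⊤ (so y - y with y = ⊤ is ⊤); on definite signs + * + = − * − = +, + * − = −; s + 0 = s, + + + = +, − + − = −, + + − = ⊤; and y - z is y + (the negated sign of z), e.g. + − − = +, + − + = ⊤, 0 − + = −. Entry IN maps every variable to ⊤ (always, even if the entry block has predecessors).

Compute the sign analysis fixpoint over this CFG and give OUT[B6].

Answer: {a: ⊤, b: +, c: -, d: -, e: ⊤, f: ⊤}

Derivation:
Per-block solution:
  B0:  IN=(all ⊤)  OUT={b:-; rest ⊤}
  B1:  IN={b:-; rest ⊤}  OUT={b:+; rest ⊤}
  B2:  IN={b:+; rest ⊤}  OUT={b:+; rest ⊤}
  B3:  IN={b:+; rest ⊤}  OUT={b:+; rest ⊤}
  B4:  IN={b:+; rest ⊤}  OUT={b:+; rest ⊤}
  B5:  IN={b:+; rest ⊤}  OUT={b:+, d:-; rest ⊤}
  B6:  IN={b:+, d:-; rest ⊤}  OUT={b:+, c:-, d:-; rest ⊤}
  B7:  IN={b:+, c:-, d:-; rest ⊤}  OUT={c:-, d:-; rest ⊤}

Merge at B6: IN[B6] = OUT[B5] = {a: ⊤, b: +, c: ⊤, d: -, e: ⊤, f: ⊤}
Applying B6's transfer function to that IN value gives OUT[B6] (row B6 above).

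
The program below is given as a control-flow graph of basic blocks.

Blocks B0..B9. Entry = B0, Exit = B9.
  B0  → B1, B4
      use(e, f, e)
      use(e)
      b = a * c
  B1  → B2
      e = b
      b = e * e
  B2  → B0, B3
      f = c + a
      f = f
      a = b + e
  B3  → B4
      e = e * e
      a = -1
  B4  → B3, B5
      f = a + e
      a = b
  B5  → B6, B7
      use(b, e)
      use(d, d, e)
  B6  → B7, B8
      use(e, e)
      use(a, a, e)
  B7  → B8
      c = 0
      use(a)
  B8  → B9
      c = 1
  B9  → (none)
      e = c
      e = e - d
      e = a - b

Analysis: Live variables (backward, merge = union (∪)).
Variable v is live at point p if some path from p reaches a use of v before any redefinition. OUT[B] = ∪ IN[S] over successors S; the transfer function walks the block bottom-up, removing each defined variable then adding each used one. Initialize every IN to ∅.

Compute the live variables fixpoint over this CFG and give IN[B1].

Fixpoint table:
  B0:  IN={a, c, d, e, f}  OUT={a, b, c, d, e}
  B1:  IN={a, b, c, d}  OUT={a, b, c, d, e}
  B2:  IN={a, b, c, d, e}  OUT={a, b, c, d, e, f}
  B3:  IN={b, d, e}  OUT={a, b, d, e}
  B4:  IN={a, b, d, e}  OUT={a, b, d, e}
  B5:  IN={a, b, d, e}  OUT={a, b, d, e}
  B6:  IN={a, b, d, e}  OUT={a, b, d}
  B7:  IN={a, b, d}  OUT={a, b, d}
  B8:  IN={a, b, d}  OUT={a, b, c, d}
  B9:  IN={a, b, c, d}  OUT={}

Merge at B1: OUT[B1] = IN[B2] = {a, b, c, d, e}
Applying B1's transfer function to that OUT value gives IN[B1] (row B1 above).

Answer: {a, b, c, d}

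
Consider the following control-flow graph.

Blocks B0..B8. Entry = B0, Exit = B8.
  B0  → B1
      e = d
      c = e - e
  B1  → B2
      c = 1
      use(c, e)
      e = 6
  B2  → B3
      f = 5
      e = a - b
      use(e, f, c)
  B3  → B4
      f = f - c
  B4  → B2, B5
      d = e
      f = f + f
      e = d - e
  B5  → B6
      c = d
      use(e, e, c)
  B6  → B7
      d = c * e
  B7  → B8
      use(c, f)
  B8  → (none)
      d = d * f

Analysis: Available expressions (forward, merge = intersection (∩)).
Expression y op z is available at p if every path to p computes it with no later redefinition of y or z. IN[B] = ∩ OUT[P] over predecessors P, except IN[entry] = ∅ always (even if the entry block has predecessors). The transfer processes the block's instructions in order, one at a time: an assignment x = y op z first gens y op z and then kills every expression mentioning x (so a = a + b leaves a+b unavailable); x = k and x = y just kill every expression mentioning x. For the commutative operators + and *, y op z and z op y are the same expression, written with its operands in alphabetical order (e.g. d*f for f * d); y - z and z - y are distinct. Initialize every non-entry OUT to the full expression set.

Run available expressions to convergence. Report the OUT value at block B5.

Answer: {a-b}

Derivation:
Per-block solution:
  B0:  IN={}  OUT={e-e}
  B1:  IN={e-e}  OUT={}
  B2:  IN={}  OUT={a-b}
  B3:  IN={a-b}  OUT={a-b}
  B4:  IN={a-b}  OUT={a-b}
  B5:  IN={a-b}  OUT={a-b}
  B6:  IN={a-b}  OUT={a-b, c*e}
  B7:  IN={a-b, c*e}  OUT={a-b, c*e}
  B8:  IN={a-b, c*e}  OUT={a-b, c*e}

Merge at B5: IN[B5] = OUT[B4] = {a-b}
Applying B5's transfer function to that IN value gives OUT[B5] (row B5 above).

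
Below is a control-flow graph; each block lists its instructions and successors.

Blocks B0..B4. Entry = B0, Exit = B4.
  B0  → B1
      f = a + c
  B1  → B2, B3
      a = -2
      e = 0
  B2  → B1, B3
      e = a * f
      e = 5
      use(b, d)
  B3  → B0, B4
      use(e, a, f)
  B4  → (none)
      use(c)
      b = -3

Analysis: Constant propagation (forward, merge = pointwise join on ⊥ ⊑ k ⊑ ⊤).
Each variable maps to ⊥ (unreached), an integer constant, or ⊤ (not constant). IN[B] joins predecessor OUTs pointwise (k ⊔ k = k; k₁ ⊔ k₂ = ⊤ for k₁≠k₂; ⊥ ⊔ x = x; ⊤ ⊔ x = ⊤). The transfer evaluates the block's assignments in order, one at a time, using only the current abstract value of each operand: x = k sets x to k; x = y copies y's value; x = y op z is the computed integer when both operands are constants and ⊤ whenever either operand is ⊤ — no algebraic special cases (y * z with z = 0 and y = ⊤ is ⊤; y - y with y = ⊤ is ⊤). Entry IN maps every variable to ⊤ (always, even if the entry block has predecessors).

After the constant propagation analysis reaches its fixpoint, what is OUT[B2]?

Per-block solution:
  B0: | IN=(all ⊤) | OUT=(all ⊤)
  B1: | IN=(all ⊤) | OUT={a:-2, e:0; rest ⊤}
  B2: | IN={a:-2, e:0; rest ⊤} | OUT={a:-2, e:5; rest ⊤}
  B3: | IN={a:-2; rest ⊤} | OUT={a:-2; rest ⊤}
  B4: | IN={a:-2; rest ⊤} | OUT={a:-2, b:-3; rest ⊤}

Merge at B2: IN[B2] = OUT[B1] = {a: -2, b: ⊤, c: ⊤, d: ⊤, e: 0, f: ⊤}
Applying B2's transfer function to that IN value gives OUT[B2] (row B2 above).

Answer: {a: -2, b: ⊤, c: ⊤, d: ⊤, e: 5, f: ⊤}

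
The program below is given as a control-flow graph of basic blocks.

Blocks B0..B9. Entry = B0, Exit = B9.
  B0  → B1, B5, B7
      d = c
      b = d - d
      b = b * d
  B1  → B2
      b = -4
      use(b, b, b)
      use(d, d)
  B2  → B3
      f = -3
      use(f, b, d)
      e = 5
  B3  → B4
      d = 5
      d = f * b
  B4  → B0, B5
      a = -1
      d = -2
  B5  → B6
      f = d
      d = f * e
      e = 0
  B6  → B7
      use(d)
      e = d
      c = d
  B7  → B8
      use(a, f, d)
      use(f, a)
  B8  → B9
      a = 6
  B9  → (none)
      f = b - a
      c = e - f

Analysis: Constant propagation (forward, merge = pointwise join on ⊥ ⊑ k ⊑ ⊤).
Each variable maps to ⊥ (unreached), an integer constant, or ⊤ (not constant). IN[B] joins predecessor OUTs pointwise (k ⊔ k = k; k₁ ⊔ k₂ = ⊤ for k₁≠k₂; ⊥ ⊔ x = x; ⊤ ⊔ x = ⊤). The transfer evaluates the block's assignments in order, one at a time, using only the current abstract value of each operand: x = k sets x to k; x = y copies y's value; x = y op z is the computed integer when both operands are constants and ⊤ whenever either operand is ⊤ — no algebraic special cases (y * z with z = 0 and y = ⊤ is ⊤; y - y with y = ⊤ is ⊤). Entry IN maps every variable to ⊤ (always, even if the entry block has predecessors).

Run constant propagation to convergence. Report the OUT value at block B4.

Per-block solution:
  B0:  IN=(all ⊤)  OUT=(all ⊤)
  B1:  IN=(all ⊤)  OUT={b:-4; rest ⊤}
  B2:  IN={b:-4; rest ⊤}  OUT={b:-4, e:5, f:-3; rest ⊤}
  B3:  IN={b:-4, e:5, f:-3; rest ⊤}  OUT={b:-4, d:12, e:5, f:-3; rest ⊤}
  B4:  IN={b:-4, d:12, e:5, f:-3; rest ⊤}  OUT={a:-1, b:-4, d:-2, e:5, f:-3; rest ⊤}
  B5:  IN=(all ⊤)  OUT={e:0; rest ⊤}
  B6:  IN={e:0; rest ⊤}  OUT=(all ⊤)
  B7:  IN=(all ⊤)  OUT=(all ⊤)
  B8:  IN=(all ⊤)  OUT={a:6; rest ⊤}
  B9:  IN={a:6; rest ⊤}  OUT={a:6; rest ⊤}

Merge at B4: IN[B4] = OUT[B3] = {a: ⊤, b: -4, c: ⊤, d: 12, e: 5, f: -3}
Applying B4's transfer function to that IN value gives OUT[B4] (row B4 above).

Answer: {a: -1, b: -4, c: ⊤, d: -2, e: 5, f: -3}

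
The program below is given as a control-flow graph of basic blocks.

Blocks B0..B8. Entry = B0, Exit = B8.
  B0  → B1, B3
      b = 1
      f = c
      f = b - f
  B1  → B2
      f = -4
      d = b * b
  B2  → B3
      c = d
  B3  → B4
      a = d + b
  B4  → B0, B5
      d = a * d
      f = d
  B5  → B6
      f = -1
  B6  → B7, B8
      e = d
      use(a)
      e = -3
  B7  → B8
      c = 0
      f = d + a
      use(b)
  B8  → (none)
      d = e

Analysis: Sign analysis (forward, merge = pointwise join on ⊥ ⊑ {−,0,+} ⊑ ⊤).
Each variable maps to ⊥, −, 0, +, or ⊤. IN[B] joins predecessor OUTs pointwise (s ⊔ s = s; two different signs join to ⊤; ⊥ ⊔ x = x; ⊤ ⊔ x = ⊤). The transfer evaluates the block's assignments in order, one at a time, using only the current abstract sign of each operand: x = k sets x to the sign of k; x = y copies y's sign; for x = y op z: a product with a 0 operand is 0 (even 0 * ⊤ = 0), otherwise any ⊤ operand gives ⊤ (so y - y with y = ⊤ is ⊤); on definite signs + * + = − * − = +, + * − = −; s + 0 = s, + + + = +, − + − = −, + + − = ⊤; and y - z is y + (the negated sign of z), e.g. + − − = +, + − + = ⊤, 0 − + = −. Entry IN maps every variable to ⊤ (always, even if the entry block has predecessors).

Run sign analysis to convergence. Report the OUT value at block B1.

Fixpoint table:
  B0:  IN=(all ⊤)  OUT={b:+; rest ⊤}
  B1:  IN={b:+; rest ⊤}  OUT={b:+, d:+, f:-; rest ⊤}
  B2:  IN={b:+, d:+, f:-; rest ⊤}  OUT={b:+, c:+, d:+, f:-; rest ⊤}
  B3:  IN={b:+; rest ⊤}  OUT={b:+; rest ⊤}
  B4:  IN={b:+; rest ⊤}  OUT={b:+; rest ⊤}
  B5:  IN={b:+; rest ⊤}  OUT={b:+, f:-; rest ⊤}
  B6:  IN={b:+, f:-; rest ⊤}  OUT={b:+, e:-, f:-; rest ⊤}
  B7:  IN={b:+, e:-, f:-; rest ⊤}  OUT={b:+, c:0, e:-; rest ⊤}
  B8:  IN={b:+, e:-; rest ⊤}  OUT={b:+, d:-, e:-; rest ⊤}

Merge at B1: IN[B1] = OUT[B0] = {a: ⊤, b: +, c: ⊤, d: ⊤, e: ⊤, f: ⊤}
Applying B1's transfer function to that IN value gives OUT[B1] (row B1 above).

Answer: {a: ⊤, b: +, c: ⊤, d: +, e: ⊤, f: -}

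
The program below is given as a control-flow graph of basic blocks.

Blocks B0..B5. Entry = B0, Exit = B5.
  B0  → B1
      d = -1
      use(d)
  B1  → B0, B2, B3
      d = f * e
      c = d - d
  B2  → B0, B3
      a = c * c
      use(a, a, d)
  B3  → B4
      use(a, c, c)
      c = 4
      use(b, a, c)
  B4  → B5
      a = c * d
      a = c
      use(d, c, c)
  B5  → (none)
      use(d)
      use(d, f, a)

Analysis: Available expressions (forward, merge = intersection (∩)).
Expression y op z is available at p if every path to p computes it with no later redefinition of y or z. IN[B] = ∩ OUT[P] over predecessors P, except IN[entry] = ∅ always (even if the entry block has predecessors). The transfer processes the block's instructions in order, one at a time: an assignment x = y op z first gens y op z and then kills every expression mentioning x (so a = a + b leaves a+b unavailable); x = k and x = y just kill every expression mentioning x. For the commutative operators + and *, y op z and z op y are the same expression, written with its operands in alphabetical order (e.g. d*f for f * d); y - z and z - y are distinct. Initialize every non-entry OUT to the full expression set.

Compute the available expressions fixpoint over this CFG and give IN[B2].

Answer: {d-d, e*f}

Working:
Converged values:
  B0:   IN={}   OUT={}
  B1:   IN={}   OUT={d-d, e*f}
  B2:   IN={d-d, e*f}   OUT={c*c, d-d, e*f}
  B3:   IN={d-d, e*f}   OUT={d-d, e*f}
  B4:   IN={d-d, e*f}   OUT={c*d, d-d, e*f}
  B5:   IN={c*d, d-d, e*f}   OUT={c*d, d-d, e*f}

Merge at B2: IN[B2] = OUT[B1] = {d-d, e*f}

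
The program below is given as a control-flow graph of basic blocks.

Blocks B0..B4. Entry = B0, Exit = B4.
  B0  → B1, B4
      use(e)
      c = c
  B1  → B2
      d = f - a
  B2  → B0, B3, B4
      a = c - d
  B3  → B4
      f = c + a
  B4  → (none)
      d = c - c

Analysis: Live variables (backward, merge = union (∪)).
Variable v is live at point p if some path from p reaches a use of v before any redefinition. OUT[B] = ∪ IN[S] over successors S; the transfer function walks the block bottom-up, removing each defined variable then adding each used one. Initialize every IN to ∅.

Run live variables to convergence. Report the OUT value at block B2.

Answer: {a, c, e, f}

Trace:
Converged values:
  B0:   IN={a, c, e, f}   OUT={a, c, e, f}
  B1:   IN={a, c, e, f}   OUT={c, d, e, f}
  B2:   IN={c, d, e, f}   OUT={a, c, e, f}
  B3:   IN={a, c}   OUT={c}
  B4:   IN={c}   OUT={}

Merge at B2: OUT[B2] = IN[B0] ⊔ IN[B3] ⊔ IN[B4] = {a, c, e, f}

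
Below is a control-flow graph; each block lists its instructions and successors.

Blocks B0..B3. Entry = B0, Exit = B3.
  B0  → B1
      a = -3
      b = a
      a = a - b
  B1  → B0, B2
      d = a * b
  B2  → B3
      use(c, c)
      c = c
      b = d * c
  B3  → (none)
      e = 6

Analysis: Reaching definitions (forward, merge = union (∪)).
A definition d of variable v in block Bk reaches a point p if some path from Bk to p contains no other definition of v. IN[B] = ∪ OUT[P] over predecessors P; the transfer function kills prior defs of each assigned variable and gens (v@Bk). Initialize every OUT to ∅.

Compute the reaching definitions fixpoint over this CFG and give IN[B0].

Fixpoint table:
  B0:  IN={a@B0, b@B0, d@B1}  OUT={a@B0, b@B0, d@B1}
  B1:  IN={a@B0, b@B0, d@B1}  OUT={a@B0, b@B0, d@B1}
  B2:  IN={a@B0, b@B0, d@B1}  OUT={a@B0, b@B2, c@B2, d@B1}
  B3:  IN={a@B0, b@B2, c@B2, d@B1}  OUT={a@B0, b@B2, c@B2, d@B1, e@B3}

Merge at B0 (entry node, so the boundary value {} is joined with the incoming edge(s)): IN[B0] = {} ⊔ OUT[B1] = {a@B0, b@B0, d@B1}

Answer: {a@B0, b@B0, d@B1}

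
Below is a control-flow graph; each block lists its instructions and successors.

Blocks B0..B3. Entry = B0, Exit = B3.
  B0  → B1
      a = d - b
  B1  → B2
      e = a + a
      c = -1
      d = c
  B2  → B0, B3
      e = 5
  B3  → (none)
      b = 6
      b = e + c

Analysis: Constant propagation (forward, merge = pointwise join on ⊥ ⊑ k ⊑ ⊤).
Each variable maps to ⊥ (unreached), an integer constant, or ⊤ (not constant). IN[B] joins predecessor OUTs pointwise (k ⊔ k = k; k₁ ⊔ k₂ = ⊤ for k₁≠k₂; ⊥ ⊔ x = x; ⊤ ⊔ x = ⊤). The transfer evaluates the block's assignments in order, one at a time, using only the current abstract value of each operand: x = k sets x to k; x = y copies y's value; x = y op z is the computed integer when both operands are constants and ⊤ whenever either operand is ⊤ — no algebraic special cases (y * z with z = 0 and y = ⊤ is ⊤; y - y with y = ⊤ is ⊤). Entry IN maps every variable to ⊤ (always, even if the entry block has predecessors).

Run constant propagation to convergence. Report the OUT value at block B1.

Answer: {a: ⊤, b: ⊤, c: -1, d: -1, e: ⊤, f: ⊤}

Trace:
Per-block solution:
  B0:   IN=(all ⊤)   OUT=(all ⊤)
  B1:   IN=(all ⊤)   OUT={c:-1, d:-1; rest ⊤}
  B2:   IN={c:-1, d:-1; rest ⊤}   OUT={c:-1, d:-1, e:5; rest ⊤}
  B3:   IN={c:-1, d:-1, e:5; rest ⊤}   OUT={b:4, c:-1, d:-1, e:5; rest ⊤}

Merge at B1: IN[B1] = OUT[B0] = {a: ⊤, b: ⊤, c: ⊤, d: ⊤, e: ⊤, f: ⊤}
Applying B1's transfer function to that IN value gives OUT[B1] (row B1 above).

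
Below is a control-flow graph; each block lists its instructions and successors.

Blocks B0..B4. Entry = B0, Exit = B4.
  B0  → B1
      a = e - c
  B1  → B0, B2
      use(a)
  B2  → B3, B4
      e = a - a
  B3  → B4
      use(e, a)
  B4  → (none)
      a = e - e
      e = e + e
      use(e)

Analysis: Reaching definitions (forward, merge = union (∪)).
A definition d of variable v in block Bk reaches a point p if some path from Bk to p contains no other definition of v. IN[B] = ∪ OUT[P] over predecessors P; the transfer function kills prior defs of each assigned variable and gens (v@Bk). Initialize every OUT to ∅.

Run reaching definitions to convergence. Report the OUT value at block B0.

Answer: {a@B0}

Trace:
Fixpoint table:
  B0:   IN={a@B0}   OUT={a@B0}
  B1:   IN={a@B0}   OUT={a@B0}
  B2:   IN={a@B0}   OUT={a@B0, e@B2}
  B3:   IN={a@B0, e@B2}   OUT={a@B0, e@B2}
  B4:   IN={a@B0, e@B2}   OUT={a@B4, e@B4}

Merge at B0 (entry node, so the boundary value {} is joined with the incoming edge(s)): IN[B0] = {} ⊔ OUT[B1] = {a@B0}
Applying B0's transfer function to that IN value gives OUT[B0] (row B0 above).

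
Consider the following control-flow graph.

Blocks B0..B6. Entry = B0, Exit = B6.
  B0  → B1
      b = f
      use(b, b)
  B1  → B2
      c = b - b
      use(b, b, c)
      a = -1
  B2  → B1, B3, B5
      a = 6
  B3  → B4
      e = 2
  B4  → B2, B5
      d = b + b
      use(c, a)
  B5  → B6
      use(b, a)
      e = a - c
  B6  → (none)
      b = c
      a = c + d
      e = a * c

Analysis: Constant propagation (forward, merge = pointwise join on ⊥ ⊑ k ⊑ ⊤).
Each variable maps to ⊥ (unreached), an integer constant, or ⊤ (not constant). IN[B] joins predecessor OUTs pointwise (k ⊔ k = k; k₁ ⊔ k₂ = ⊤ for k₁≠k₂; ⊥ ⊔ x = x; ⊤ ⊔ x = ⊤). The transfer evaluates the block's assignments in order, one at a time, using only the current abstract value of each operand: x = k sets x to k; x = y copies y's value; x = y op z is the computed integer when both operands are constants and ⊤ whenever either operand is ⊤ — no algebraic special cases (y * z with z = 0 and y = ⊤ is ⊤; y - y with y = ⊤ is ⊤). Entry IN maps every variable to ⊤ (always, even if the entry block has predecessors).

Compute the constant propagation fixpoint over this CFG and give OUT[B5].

Answer: {a: 6, b: ⊤, c: ⊤, d: ⊤, e: ⊤, f: ⊤}

Trace:
Per-block solution:
  B0:  IN=(all ⊤)  OUT=(all ⊤)
  B1:  IN=(all ⊤)  OUT={a:-1; rest ⊤}
  B2:  IN=(all ⊤)  OUT={a:6; rest ⊤}
  B3:  IN={a:6; rest ⊤}  OUT={a:6, e:2; rest ⊤}
  B4:  IN={a:6, e:2; rest ⊤}  OUT={a:6, e:2; rest ⊤}
  B5:  IN={a:6; rest ⊤}  OUT={a:6; rest ⊤}
  B6:  IN={a:6; rest ⊤}  OUT=(all ⊤)

Merge at B5: IN[B5] = OUT[B2] ⊔ OUT[B4] = {a: 6, b: ⊤, c: ⊤, d: ⊤, e: ⊤, f: ⊤}
Applying B5's transfer function to that IN value gives OUT[B5] (row B5 above).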